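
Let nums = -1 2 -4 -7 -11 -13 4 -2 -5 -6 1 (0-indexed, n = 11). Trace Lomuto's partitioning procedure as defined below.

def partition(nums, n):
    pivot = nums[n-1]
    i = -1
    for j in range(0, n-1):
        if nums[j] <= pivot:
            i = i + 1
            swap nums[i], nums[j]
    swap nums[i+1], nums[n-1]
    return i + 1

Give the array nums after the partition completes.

-1 -4 -7 -11 -13 -2 -5 -6 1 2 4

pivot = nums[10] = 1; i = -1
j=0: nums[0]=-1 ≤ 1 → i=0, swap nums[0],nums[0] (no change) → -1 2 -4 -7 -11 -13 4 -2 -5 -6 1
j=1: nums[1]=2 > 1 → no swap
j=2: nums[2]=-4 ≤ 1 → i=1, swap nums[1],nums[2] → -1 -4 2 -7 -11 -13 4 -2 -5 -6 1
j=3: nums[3]=-7 ≤ 1 → i=2, swap nums[2],nums[3] → -1 -4 -7 2 -11 -13 4 -2 -5 -6 1
j=4: nums[4]=-11 ≤ 1 → i=3, swap nums[3],nums[4] → -1 -4 -7 -11 2 -13 4 -2 -5 -6 1
j=5: nums[5]=-13 ≤ 1 → i=4, swap nums[4],nums[5] → -1 -4 -7 -11 -13 2 4 -2 -5 -6 1
j=6: nums[6]=4 > 1 → no swap
j=7: nums[7]=-2 ≤ 1 → i=5, swap nums[5],nums[7] → -1 -4 -7 -11 -13 -2 4 2 -5 -6 1
j=8: nums[8]=-5 ≤ 1 → i=6, swap nums[6],nums[8] → -1 -4 -7 -11 -13 -2 -5 2 4 -6 1
j=9: nums[9]=-6 ≤ 1 → i=7, swap nums[7],nums[9] → -1 -4 -7 -11 -13 -2 -5 -6 4 2 1
final swap nums[8],nums[10] → -1 -4 -7 -11 -13 -2 -5 -6 1 2 4; return 8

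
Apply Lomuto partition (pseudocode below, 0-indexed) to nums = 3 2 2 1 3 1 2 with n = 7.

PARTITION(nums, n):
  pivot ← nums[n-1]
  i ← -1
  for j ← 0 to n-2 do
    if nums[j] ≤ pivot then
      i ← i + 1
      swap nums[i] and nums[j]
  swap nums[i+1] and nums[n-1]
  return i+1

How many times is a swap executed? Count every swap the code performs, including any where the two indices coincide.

pivot=2, i=-1
j=0: 3>2, skip
j=1: 2≤2, i=0, swap(0,1) ⇒ 2 3 2 1 3 1 2
j=2: 2≤2, i=1, swap(1,2) ⇒ 2 2 3 1 3 1 2
j=3: 1≤2, i=2, swap(2,3) ⇒ 2 2 1 3 3 1 2
j=4: 3>2, skip
j=5: 1≤2, i=3, swap(3,5) ⇒ 2 2 1 1 3 3 2
swap(4,6) ⇒ 2 2 1 1 2 3 3; return 4

5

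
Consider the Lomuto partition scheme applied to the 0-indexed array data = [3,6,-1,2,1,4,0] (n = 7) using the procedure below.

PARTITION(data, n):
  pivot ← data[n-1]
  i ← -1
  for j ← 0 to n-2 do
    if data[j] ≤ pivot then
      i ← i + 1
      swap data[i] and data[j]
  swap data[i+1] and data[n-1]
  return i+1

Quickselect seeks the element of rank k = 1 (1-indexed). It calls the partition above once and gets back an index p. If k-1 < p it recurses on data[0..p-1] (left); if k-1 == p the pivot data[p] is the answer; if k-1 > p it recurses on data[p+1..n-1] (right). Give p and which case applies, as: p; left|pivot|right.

pivot = data[6] = 0; i = -1
j=0: data[0]=3 > 0 → no swap
j=1: data[1]=6 > 0 → no swap
j=2: data[2]=-1 ≤ 0 → i=0, swap data[0],data[2] → [-1,6,3,2,1,4,0]
j=3: data[3]=2 > 0 → no swap
j=4: data[4]=1 > 0 → no swap
j=5: data[5]=4 > 0 → no swap
final swap data[1],data[6] → [-1,0,3,2,1,4,6]; return 1
p = 1; k-1 = 0 < 1 ⇒ left

1; left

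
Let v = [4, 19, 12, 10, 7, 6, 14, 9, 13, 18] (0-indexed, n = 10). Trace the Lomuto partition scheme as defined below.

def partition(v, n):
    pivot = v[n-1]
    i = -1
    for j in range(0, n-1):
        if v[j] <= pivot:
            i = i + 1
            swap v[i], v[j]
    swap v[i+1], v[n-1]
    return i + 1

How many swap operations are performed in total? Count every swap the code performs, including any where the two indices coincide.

9

pivot = v[9] = 18; i = -1
j=0: v[0]=4 ≤ 18 → i=0, swap v[0],v[0] (no change) → [4, 19, 12, 10, 7, 6, 14, 9, 13, 18]
j=1: v[1]=19 > 18 → no swap
j=2: v[2]=12 ≤ 18 → i=1, swap v[1],v[2] → [4, 12, 19, 10, 7, 6, 14, 9, 13, 18]
j=3: v[3]=10 ≤ 18 → i=2, swap v[2],v[3] → [4, 12, 10, 19, 7, 6, 14, 9, 13, 18]
j=4: v[4]=7 ≤ 18 → i=3, swap v[3],v[4] → [4, 12, 10, 7, 19, 6, 14, 9, 13, 18]
j=5: v[5]=6 ≤ 18 → i=4, swap v[4],v[5] → [4, 12, 10, 7, 6, 19, 14, 9, 13, 18]
j=6: v[6]=14 ≤ 18 → i=5, swap v[5],v[6] → [4, 12, 10, 7, 6, 14, 19, 9, 13, 18]
j=7: v[7]=9 ≤ 18 → i=6, swap v[6],v[7] → [4, 12, 10, 7, 6, 14, 9, 19, 13, 18]
j=8: v[8]=13 ≤ 18 → i=7, swap v[7],v[8] → [4, 12, 10, 7, 6, 14, 9, 13, 19, 18]
final swap v[8],v[9] → [4, 12, 10, 7, 6, 14, 9, 13, 18, 19]; return 8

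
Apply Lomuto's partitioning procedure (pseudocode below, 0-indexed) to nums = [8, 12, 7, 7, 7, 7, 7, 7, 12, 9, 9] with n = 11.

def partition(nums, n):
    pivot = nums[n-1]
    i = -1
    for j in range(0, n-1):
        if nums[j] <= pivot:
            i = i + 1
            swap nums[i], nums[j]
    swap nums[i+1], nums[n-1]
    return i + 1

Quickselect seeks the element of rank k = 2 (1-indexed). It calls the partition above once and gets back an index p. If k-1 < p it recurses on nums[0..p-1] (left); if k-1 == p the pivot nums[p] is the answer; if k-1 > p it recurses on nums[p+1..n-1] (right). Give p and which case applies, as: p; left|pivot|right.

pivot=9, i=-1
j=0: 8≤9, i=0, swap(0,0) ⇒ [8, 12, 7, 7, 7, 7, 7, 7, 12, 9, 9]
j=1: 12>9, skip
j=2: 7≤9, i=1, swap(1,2) ⇒ [8, 7, 12, 7, 7, 7, 7, 7, 12, 9, 9]
j=3: 7≤9, i=2, swap(2,3) ⇒ [8, 7, 7, 12, 7, 7, 7, 7, 12, 9, 9]
j=4: 7≤9, i=3, swap(3,4) ⇒ [8, 7, 7, 7, 12, 7, 7, 7, 12, 9, 9]
j=5: 7≤9, i=4, swap(4,5) ⇒ [8, 7, 7, 7, 7, 12, 7, 7, 12, 9, 9]
j=6: 7≤9, i=5, swap(5,6) ⇒ [8, 7, 7, 7, 7, 7, 12, 7, 12, 9, 9]
j=7: 7≤9, i=6, swap(6,7) ⇒ [8, 7, 7, 7, 7, 7, 7, 12, 12, 9, 9]
j=8: 12>9, skip
j=9: 9≤9, i=7, swap(7,9) ⇒ [8, 7, 7, 7, 7, 7, 7, 9, 12, 12, 9]
swap(8,10) ⇒ [8, 7, 7, 7, 7, 7, 7, 9, 9, 12, 12]; return 8
p = 8; k-1 = 1 < 8 ⇒ left

8; left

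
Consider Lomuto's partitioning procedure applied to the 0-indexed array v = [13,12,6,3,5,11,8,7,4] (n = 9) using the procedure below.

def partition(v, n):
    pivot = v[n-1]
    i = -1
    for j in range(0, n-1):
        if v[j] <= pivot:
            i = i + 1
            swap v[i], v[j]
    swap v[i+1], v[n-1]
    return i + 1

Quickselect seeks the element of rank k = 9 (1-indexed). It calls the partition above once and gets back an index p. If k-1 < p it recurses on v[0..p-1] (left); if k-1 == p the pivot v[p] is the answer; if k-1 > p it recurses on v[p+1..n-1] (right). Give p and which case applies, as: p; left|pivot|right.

1; right

pivot=4, i=-1
j=0: 13>4, skip
j=1: 12>4, skip
j=2: 6>4, skip
j=3: 3≤4, i=0, swap(0,3) ⇒ [3,12,6,13,5,11,8,7,4]
j=4: 5>4, skip
j=5: 11>4, skip
j=6: 8>4, skip
j=7: 7>4, skip
swap(1,8) ⇒ [3,4,6,13,5,11,8,7,12]; return 1
p = 1; k-1 = 8 > 1 ⇒ right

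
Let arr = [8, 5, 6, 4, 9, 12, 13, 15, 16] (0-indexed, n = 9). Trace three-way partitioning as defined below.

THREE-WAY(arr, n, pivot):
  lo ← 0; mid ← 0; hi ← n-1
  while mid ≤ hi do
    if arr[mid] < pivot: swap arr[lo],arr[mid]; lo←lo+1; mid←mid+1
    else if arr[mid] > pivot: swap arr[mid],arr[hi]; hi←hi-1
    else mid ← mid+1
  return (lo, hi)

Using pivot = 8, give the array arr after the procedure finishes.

[5, 6, 4, 8, 12, 13, 15, 16, 9]

pivot = 8; lo=0, mid=0, hi=8
arr[mid]=8=8: mid=1
arr[mid]=5<8: swap arr[0],arr[1]; lo=1,mid=2 → [5, 8, 6, 4, 9, 12, 13, 15, 16]
arr[mid]=6<8: swap arr[1],arr[2]; lo=2,mid=3 → [5, 6, 8, 4, 9, 12, 13, 15, 16]
arr[mid]=4<8: swap arr[2],arr[3]; lo=3,mid=4 → [5, 6, 4, 8, 9, 12, 13, 15, 16]
arr[mid]=9>8: swap arr[4],arr[8]; hi=7 → [5, 6, 4, 8, 16, 12, 13, 15, 9]
arr[mid]=16>8: swap arr[4],arr[7]; hi=6 → [5, 6, 4, 8, 15, 12, 13, 16, 9]
arr[mid]=15>8: swap arr[4],arr[6]; hi=5 → [5, 6, 4, 8, 13, 12, 15, 16, 9]
arr[mid]=13>8: swap arr[4],arr[5]; hi=4 → [5, 6, 4, 8, 12, 13, 15, 16, 9]
arr[mid]=12>8: swap arr[4],arr[4]; hi=3 → [5, 6, 4, 8, 12, 13, 15, 16, 9]
end: lo=3, hi=3; arr = [5, 6, 4, 8, 12, 13, 15, 16, 9]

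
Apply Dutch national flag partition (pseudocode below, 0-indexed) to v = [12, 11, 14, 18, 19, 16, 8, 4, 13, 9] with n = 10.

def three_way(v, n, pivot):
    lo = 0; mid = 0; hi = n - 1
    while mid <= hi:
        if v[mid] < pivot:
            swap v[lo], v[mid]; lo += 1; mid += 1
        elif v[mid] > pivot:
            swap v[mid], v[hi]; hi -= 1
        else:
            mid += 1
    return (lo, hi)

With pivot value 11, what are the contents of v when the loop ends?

[9, 4, 8, 11, 16, 19, 18, 13, 14, 12]

lo=0 mid=0 hi=9
12>11: swap(0,9), hi=8 ⇒ [9, 11, 14, 18, 19, 16, 8, 4, 13, 12]
9<11: swap(0,0), lo=1 mid=1 ⇒ [9, 11, 14, 18, 19, 16, 8, 4, 13, 12]
11=11: mid=2
14>11: swap(2,8), hi=7 ⇒ [9, 11, 13, 18, 19, 16, 8, 4, 14, 12]
13>11: swap(2,7), hi=6 ⇒ [9, 11, 4, 18, 19, 16, 8, 13, 14, 12]
4<11: swap(1,2), lo=2 mid=3 ⇒ [9, 4, 11, 18, 19, 16, 8, 13, 14, 12]
18>11: swap(3,6), hi=5 ⇒ [9, 4, 11, 8, 19, 16, 18, 13, 14, 12]
8<11: swap(2,3), lo=3 mid=4 ⇒ [9, 4, 8, 11, 19, 16, 18, 13, 14, 12]
19>11: swap(4,5), hi=4 ⇒ [9, 4, 8, 11, 16, 19, 18, 13, 14, 12]
16>11: swap(4,4), hi=3 ⇒ [9, 4, 8, 11, 16, 19, 18, 13, 14, 12]
done. lo=3 hi=3; v=[9, 4, 8, 11, 16, 19, 18, 13, 14, 12]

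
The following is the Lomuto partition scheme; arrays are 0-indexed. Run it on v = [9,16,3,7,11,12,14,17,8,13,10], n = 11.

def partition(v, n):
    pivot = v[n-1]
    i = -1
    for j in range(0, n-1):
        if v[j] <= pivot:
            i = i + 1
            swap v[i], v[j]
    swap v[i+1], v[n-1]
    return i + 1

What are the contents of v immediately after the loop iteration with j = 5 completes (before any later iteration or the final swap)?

[9,3,7,16,11,12,14,17,8,13,10]

pivot=10, i=-1
j=0: 9≤10, i=0, swap(0,0) ⇒ [9,16,3,7,11,12,14,17,8,13,10]
j=1: 16>10, skip
j=2: 3≤10, i=1, swap(1,2) ⇒ [9,3,16,7,11,12,14,17,8,13,10]
j=3: 7≤10, i=2, swap(2,3) ⇒ [9,3,7,16,11,12,14,17,8,13,10]
j=4: 11>10, skip
j=5: 12>10, skip
(after j=5) v = [9,3,7,16,11,12,14,17,8,13,10]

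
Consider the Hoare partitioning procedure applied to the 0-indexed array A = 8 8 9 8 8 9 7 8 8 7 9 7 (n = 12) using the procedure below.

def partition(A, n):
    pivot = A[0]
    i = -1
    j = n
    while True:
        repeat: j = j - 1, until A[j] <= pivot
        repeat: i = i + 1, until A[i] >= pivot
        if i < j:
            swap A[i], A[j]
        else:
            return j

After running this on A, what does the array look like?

7 7 8 8 7 9 8 8 9 8 9 8

pivot=8
j stops at 11 (7), i stops at 0 (8); swap ⇒ 7 8 9 8 8 9 7 8 8 7 9 8
j stops at 9 (7), i stops at 1 (8); swap ⇒ 7 7 9 8 8 9 7 8 8 8 9 8
j stops at 8 (8), i stops at 2 (9); swap ⇒ 7 7 8 8 8 9 7 8 9 8 9 8
j stops at 7 (8), i stops at 3 (8); swap ⇒ 7 7 8 8 8 9 7 8 9 8 9 8
j stops at 6 (7), i stops at 4 (8); swap ⇒ 7 7 8 8 7 9 8 8 9 8 9 8
j stops at 4, i stops at 5; i≥j ⇒ return 4. A=7 7 8 8 7 9 8 8 9 8 9 8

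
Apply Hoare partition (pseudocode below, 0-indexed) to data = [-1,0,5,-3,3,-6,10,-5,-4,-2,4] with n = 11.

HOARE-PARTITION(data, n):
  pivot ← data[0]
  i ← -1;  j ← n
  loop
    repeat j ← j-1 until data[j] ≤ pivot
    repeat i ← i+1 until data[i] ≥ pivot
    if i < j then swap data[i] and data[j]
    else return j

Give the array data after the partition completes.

[-2,-4,-5,-3,-6,3,10,5,0,-1,4]

pivot=-1
j stops at 9 (-2), i stops at 0 (-1); swap ⇒ [-2,0,5,-3,3,-6,10,-5,-4,-1,4]
j stops at 8 (-4), i stops at 1 (0); swap ⇒ [-2,-4,5,-3,3,-6,10,-5,0,-1,4]
j stops at 7 (-5), i stops at 2 (5); swap ⇒ [-2,-4,-5,-3,3,-6,10,5,0,-1,4]
j stops at 5 (-6), i stops at 4 (3); swap ⇒ [-2,-4,-5,-3,-6,3,10,5,0,-1,4]
j stops at 4, i stops at 5; i≥j ⇒ return 4. data=[-2,-4,-5,-3,-6,3,10,5,0,-1,4]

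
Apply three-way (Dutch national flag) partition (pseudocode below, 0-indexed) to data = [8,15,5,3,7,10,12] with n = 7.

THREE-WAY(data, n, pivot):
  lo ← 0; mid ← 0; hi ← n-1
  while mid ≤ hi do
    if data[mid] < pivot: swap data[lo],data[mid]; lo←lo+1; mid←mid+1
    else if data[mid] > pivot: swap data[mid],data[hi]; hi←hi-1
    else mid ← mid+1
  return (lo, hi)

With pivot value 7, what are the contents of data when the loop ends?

lo=0 mid=0 hi=6
8>7: swap(0,6), hi=5 ⇒ [12,15,5,3,7,10,8]
12>7: swap(0,5), hi=4 ⇒ [10,15,5,3,7,12,8]
10>7: swap(0,4), hi=3 ⇒ [7,15,5,3,10,12,8]
7=7: mid=1
15>7: swap(1,3), hi=2 ⇒ [7,3,5,15,10,12,8]
3<7: swap(0,1), lo=1 mid=2 ⇒ [3,7,5,15,10,12,8]
5<7: swap(1,2), lo=2 mid=3 ⇒ [3,5,7,15,10,12,8]
done. lo=2 hi=2; data=[3,5,7,15,10,12,8]

[3,5,7,15,10,12,8]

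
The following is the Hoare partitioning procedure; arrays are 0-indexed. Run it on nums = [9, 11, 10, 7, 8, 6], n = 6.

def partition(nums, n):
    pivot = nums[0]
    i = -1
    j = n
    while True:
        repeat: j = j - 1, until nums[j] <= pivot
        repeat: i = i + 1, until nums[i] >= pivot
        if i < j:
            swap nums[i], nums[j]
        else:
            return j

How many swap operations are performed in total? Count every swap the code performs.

pivot=9
j stops at 5 (6), i stops at 0 (9); swap ⇒ [6, 11, 10, 7, 8, 9]
j stops at 4 (8), i stops at 1 (11); swap ⇒ [6, 8, 10, 7, 11, 9]
j stops at 3 (7), i stops at 2 (10); swap ⇒ [6, 8, 7, 10, 11, 9]
j stops at 2, i stops at 3; i≥j ⇒ return 2. nums=[6, 8, 7, 10, 11, 9]

3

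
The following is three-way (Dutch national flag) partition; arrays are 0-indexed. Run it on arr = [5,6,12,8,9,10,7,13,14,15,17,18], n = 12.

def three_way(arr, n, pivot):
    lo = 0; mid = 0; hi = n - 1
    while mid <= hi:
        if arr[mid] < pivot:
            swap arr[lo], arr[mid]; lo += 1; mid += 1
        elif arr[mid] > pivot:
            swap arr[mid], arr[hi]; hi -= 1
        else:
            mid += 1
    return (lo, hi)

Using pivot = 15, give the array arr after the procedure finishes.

[5,6,12,8,9,10,7,13,14,15,18,17]

lo=0 mid=0 hi=11
5<15: swap(0,0), lo=1 mid=1 ⇒ [5,6,12,8,9,10,7,13,14,15,17,18]
6<15: swap(1,1), lo=2 mid=2 ⇒ [5,6,12,8,9,10,7,13,14,15,17,18]
12<15: swap(2,2), lo=3 mid=3 ⇒ [5,6,12,8,9,10,7,13,14,15,17,18]
8<15: swap(3,3), lo=4 mid=4 ⇒ [5,6,12,8,9,10,7,13,14,15,17,18]
9<15: swap(4,4), lo=5 mid=5 ⇒ [5,6,12,8,9,10,7,13,14,15,17,18]
10<15: swap(5,5), lo=6 mid=6 ⇒ [5,6,12,8,9,10,7,13,14,15,17,18]
7<15: swap(6,6), lo=7 mid=7 ⇒ [5,6,12,8,9,10,7,13,14,15,17,18]
13<15: swap(7,7), lo=8 mid=8 ⇒ [5,6,12,8,9,10,7,13,14,15,17,18]
14<15: swap(8,8), lo=9 mid=9 ⇒ [5,6,12,8,9,10,7,13,14,15,17,18]
15=15: mid=10
17>15: swap(10,11), hi=10 ⇒ [5,6,12,8,9,10,7,13,14,15,18,17]
18>15: swap(10,10), hi=9 ⇒ [5,6,12,8,9,10,7,13,14,15,18,17]
done. lo=9 hi=9; arr=[5,6,12,8,9,10,7,13,14,15,18,17]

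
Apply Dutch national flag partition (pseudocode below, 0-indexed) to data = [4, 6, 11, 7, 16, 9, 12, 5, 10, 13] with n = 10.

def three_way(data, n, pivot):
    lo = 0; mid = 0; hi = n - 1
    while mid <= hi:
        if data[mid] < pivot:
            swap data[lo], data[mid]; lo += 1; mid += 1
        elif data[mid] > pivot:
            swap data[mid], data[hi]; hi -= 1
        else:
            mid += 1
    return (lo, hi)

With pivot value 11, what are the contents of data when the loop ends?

lo=0 mid=0 hi=9
4<11: swap(0,0), lo=1 mid=1 ⇒ [4, 6, 11, 7, 16, 9, 12, 5, 10, 13]
6<11: swap(1,1), lo=2 mid=2 ⇒ [4, 6, 11, 7, 16, 9, 12, 5, 10, 13]
11=11: mid=3
7<11: swap(2,3), lo=3 mid=4 ⇒ [4, 6, 7, 11, 16, 9, 12, 5, 10, 13]
16>11: swap(4,9), hi=8 ⇒ [4, 6, 7, 11, 13, 9, 12, 5, 10, 16]
13>11: swap(4,8), hi=7 ⇒ [4, 6, 7, 11, 10, 9, 12, 5, 13, 16]
10<11: swap(3,4), lo=4 mid=5 ⇒ [4, 6, 7, 10, 11, 9, 12, 5, 13, 16]
9<11: swap(4,5), lo=5 mid=6 ⇒ [4, 6, 7, 10, 9, 11, 12, 5, 13, 16]
12>11: swap(6,7), hi=6 ⇒ [4, 6, 7, 10, 9, 11, 5, 12, 13, 16]
5<11: swap(5,6), lo=6 mid=7 ⇒ [4, 6, 7, 10, 9, 5, 11, 12, 13, 16]
done. lo=6 hi=6; data=[4, 6, 7, 10, 9, 5, 11, 12, 13, 16]

[4, 6, 7, 10, 9, 5, 11, 12, 13, 16]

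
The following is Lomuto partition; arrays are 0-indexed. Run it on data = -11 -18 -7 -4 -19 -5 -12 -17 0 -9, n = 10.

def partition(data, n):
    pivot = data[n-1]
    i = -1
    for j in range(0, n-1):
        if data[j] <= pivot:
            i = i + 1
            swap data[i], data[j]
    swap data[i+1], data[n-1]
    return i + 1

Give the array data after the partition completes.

-11 -18 -19 -12 -17 -9 -4 -7 0 -5

pivot = data[9] = -9; i = -1
j=0: data[0]=-11 ≤ -9 → i=0, swap data[0],data[0] (no change) → -11 -18 -7 -4 -19 -5 -12 -17 0 -9
j=1: data[1]=-18 ≤ -9 → i=1, swap data[1],data[1] (no change) → -11 -18 -7 -4 -19 -5 -12 -17 0 -9
j=2: data[2]=-7 > -9 → no swap
j=3: data[3]=-4 > -9 → no swap
j=4: data[4]=-19 ≤ -9 → i=2, swap data[2],data[4] → -11 -18 -19 -4 -7 -5 -12 -17 0 -9
j=5: data[5]=-5 > -9 → no swap
j=6: data[6]=-12 ≤ -9 → i=3, swap data[3],data[6] → -11 -18 -19 -12 -7 -5 -4 -17 0 -9
j=7: data[7]=-17 ≤ -9 → i=4, swap data[4],data[7] → -11 -18 -19 -12 -17 -5 -4 -7 0 -9
j=8: data[8]=0 > -9 → no swap
final swap data[5],data[9] → -11 -18 -19 -12 -17 -9 -4 -7 0 -5; return 5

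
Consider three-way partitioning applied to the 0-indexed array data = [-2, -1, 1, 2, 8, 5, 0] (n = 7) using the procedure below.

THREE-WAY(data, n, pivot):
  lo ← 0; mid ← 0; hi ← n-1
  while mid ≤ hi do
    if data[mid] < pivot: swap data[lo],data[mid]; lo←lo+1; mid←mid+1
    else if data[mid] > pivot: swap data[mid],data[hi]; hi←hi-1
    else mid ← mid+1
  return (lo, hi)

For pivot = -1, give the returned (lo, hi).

pivot = -1; lo=0, mid=0, hi=6
data[mid]=-2<-1: swap data[0],data[0]; lo=1,mid=1 → [-2, -1, 1, 2, 8, 5, 0]
data[mid]=-1=-1: mid=2
data[mid]=1>-1: swap data[2],data[6]; hi=5 → [-2, -1, 0, 2, 8, 5, 1]
data[mid]=0>-1: swap data[2],data[5]; hi=4 → [-2, -1, 5, 2, 8, 0, 1]
data[mid]=5>-1: swap data[2],data[4]; hi=3 → [-2, -1, 8, 2, 5, 0, 1]
data[mid]=8>-1: swap data[2],data[3]; hi=2 → [-2, -1, 2, 8, 5, 0, 1]
data[mid]=2>-1: swap data[2],data[2]; hi=1 → [-2, -1, 2, 8, 5, 0, 1]
end: lo=1, hi=1; data = [-2, -1, 2, 8, 5, 0, 1]

(1, 1)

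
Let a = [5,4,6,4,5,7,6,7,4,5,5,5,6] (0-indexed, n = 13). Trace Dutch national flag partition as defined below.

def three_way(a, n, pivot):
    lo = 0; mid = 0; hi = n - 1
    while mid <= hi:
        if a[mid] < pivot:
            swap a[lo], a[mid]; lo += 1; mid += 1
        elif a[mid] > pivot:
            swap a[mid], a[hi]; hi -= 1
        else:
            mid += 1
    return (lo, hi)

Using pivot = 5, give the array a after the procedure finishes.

pivot = 5; lo=0, mid=0, hi=12
a[mid]=5=5: mid=1
a[mid]=4<5: swap a[0],a[1]; lo=1,mid=2 → [4,5,6,4,5,7,6,7,4,5,5,5,6]
a[mid]=6>5: swap a[2],a[12]; hi=11 → [4,5,6,4,5,7,6,7,4,5,5,5,6]
a[mid]=6>5: swap a[2],a[11]; hi=10 → [4,5,5,4,5,7,6,7,4,5,5,6,6]
a[mid]=5=5: mid=3
a[mid]=4<5: swap a[1],a[3]; lo=2,mid=4 → [4,4,5,5,5,7,6,7,4,5,5,6,6]
a[mid]=5=5: mid=5
a[mid]=7>5: swap a[5],a[10]; hi=9 → [4,4,5,5,5,5,6,7,4,5,7,6,6]
a[mid]=5=5: mid=6
a[mid]=6>5: swap a[6],a[9]; hi=8 → [4,4,5,5,5,5,5,7,4,6,7,6,6]
a[mid]=5=5: mid=7
a[mid]=7>5: swap a[7],a[8]; hi=7 → [4,4,5,5,5,5,5,4,7,6,7,6,6]
a[mid]=4<5: swap a[2],a[7]; lo=3,mid=8 → [4,4,4,5,5,5,5,5,7,6,7,6,6]
end: lo=3, hi=7; a = [4,4,4,5,5,5,5,5,7,6,7,6,6]

[4,4,4,5,5,5,5,5,7,6,7,6,6]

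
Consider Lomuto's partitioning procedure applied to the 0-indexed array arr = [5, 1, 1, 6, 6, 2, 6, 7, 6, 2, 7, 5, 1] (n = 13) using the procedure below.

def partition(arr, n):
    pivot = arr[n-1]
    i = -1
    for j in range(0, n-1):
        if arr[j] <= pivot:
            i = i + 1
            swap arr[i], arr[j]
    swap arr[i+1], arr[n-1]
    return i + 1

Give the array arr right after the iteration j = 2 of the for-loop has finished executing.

[1, 1, 5, 6, 6, 2, 6, 7, 6, 2, 7, 5, 1]

pivot=1, i=-1
j=0: 5>1, skip
j=1: 1≤1, i=0, swap(0,1) ⇒ [1, 5, 1, 6, 6, 2, 6, 7, 6, 2, 7, 5, 1]
j=2: 1≤1, i=1, swap(1,2) ⇒ [1, 1, 5, 6, 6, 2, 6, 7, 6, 2, 7, 5, 1]
(after j=2) arr = [1, 1, 5, 6, 6, 2, 6, 7, 6, 2, 7, 5, 1]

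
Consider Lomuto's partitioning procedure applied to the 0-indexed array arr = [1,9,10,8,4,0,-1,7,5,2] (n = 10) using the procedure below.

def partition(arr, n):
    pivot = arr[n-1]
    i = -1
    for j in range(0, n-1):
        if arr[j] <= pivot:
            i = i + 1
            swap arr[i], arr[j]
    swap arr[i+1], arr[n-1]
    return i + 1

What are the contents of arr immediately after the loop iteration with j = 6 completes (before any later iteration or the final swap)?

pivot = arr[9] = 2; i = -1
j=0: arr[0]=1 ≤ 2 → i=0, swap arr[0],arr[0] (no change) → [1,9,10,8,4,0,-1,7,5,2]
j=1: arr[1]=9 > 2 → no swap
j=2: arr[2]=10 > 2 → no swap
j=3: arr[3]=8 > 2 → no swap
j=4: arr[4]=4 > 2 → no swap
j=5: arr[5]=0 ≤ 2 → i=1, swap arr[1],arr[5] → [1,0,10,8,4,9,-1,7,5,2]
j=6: arr[6]=-1 ≤ 2 → i=2, swap arr[2],arr[6] → [1,0,-1,8,4,9,10,7,5,2]
(after j=6) arr = [1,0,-1,8,4,9,10,7,5,2]

[1,0,-1,8,4,9,10,7,5,2]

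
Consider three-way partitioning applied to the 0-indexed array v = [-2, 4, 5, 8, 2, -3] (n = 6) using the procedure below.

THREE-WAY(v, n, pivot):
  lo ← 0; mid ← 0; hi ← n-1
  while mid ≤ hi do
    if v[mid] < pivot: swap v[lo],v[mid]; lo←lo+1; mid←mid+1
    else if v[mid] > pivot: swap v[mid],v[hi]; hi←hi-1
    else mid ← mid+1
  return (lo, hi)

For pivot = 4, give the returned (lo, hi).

(3, 3)

lo=0 mid=0 hi=5
-2<4: swap(0,0), lo=1 mid=1 ⇒ [-2, 4, 5, 8, 2, -3]
4=4: mid=2
5>4: swap(2,5), hi=4 ⇒ [-2, 4, -3, 8, 2, 5]
-3<4: swap(1,2), lo=2 mid=3 ⇒ [-2, -3, 4, 8, 2, 5]
8>4: swap(3,4), hi=3 ⇒ [-2, -3, 4, 2, 8, 5]
2<4: swap(2,3), lo=3 mid=4 ⇒ [-2, -3, 2, 4, 8, 5]
done. lo=3 hi=3; v=[-2, -3, 2, 4, 8, 5]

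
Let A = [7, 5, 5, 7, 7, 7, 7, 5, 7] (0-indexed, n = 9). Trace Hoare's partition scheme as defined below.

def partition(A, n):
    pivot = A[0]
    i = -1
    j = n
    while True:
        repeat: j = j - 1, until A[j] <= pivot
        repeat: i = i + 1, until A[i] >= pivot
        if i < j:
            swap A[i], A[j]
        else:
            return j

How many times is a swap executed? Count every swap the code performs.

3

pivot=7
j stops at 8 (7), i stops at 0 (7); swap ⇒ [7, 5, 5, 7, 7, 7, 7, 5, 7]
j stops at 7 (5), i stops at 3 (7); swap ⇒ [7, 5, 5, 5, 7, 7, 7, 7, 7]
j stops at 6 (7), i stops at 4 (7); swap ⇒ [7, 5, 5, 5, 7, 7, 7, 7, 7]
j stops at 5, i stops at 5; i≥j ⇒ return 5. A=[7, 5, 5, 5, 7, 7, 7, 7, 7]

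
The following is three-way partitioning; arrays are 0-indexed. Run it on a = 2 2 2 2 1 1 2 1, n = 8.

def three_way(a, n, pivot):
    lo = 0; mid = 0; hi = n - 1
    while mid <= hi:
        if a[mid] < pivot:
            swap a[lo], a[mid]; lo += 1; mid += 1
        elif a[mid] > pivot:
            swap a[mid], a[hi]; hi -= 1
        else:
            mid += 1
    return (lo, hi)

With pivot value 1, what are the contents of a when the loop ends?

pivot = 1; lo=0, mid=0, hi=7
a[mid]=2>1: swap a[0],a[7]; hi=6 → 1 2 2 2 1 1 2 2
a[mid]=1=1: mid=1
a[mid]=2>1: swap a[1],a[6]; hi=5 → 1 2 2 2 1 1 2 2
a[mid]=2>1: swap a[1],a[5]; hi=4 → 1 1 2 2 1 2 2 2
a[mid]=1=1: mid=2
a[mid]=2>1: swap a[2],a[4]; hi=3 → 1 1 1 2 2 2 2 2
a[mid]=1=1: mid=3
a[mid]=2>1: swap a[3],a[3]; hi=2 → 1 1 1 2 2 2 2 2
end: lo=0, hi=2; a = 1 1 1 2 2 2 2 2

1 1 1 2 2 2 2 2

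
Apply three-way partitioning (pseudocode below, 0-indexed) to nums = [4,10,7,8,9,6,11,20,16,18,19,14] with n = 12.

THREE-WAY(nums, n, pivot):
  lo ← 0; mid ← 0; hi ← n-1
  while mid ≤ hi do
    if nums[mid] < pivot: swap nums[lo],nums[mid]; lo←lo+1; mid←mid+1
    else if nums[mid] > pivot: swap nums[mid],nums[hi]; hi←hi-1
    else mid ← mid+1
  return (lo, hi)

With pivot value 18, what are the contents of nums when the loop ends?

pivot = 18; lo=0, mid=0, hi=11
nums[mid]=4<18: swap nums[0],nums[0]; lo=1,mid=1 → [4,10,7,8,9,6,11,20,16,18,19,14]
nums[mid]=10<18: swap nums[1],nums[1]; lo=2,mid=2 → [4,10,7,8,9,6,11,20,16,18,19,14]
nums[mid]=7<18: swap nums[2],nums[2]; lo=3,mid=3 → [4,10,7,8,9,6,11,20,16,18,19,14]
nums[mid]=8<18: swap nums[3],nums[3]; lo=4,mid=4 → [4,10,7,8,9,6,11,20,16,18,19,14]
nums[mid]=9<18: swap nums[4],nums[4]; lo=5,mid=5 → [4,10,7,8,9,6,11,20,16,18,19,14]
nums[mid]=6<18: swap nums[5],nums[5]; lo=6,mid=6 → [4,10,7,8,9,6,11,20,16,18,19,14]
nums[mid]=11<18: swap nums[6],nums[6]; lo=7,mid=7 → [4,10,7,8,9,6,11,20,16,18,19,14]
nums[mid]=20>18: swap nums[7],nums[11]; hi=10 → [4,10,7,8,9,6,11,14,16,18,19,20]
nums[mid]=14<18: swap nums[7],nums[7]; lo=8,mid=8 → [4,10,7,8,9,6,11,14,16,18,19,20]
nums[mid]=16<18: swap nums[8],nums[8]; lo=9,mid=9 → [4,10,7,8,9,6,11,14,16,18,19,20]
nums[mid]=18=18: mid=10
nums[mid]=19>18: swap nums[10],nums[10]; hi=9 → [4,10,7,8,9,6,11,14,16,18,19,20]
end: lo=9, hi=9; nums = [4,10,7,8,9,6,11,14,16,18,19,20]

[4,10,7,8,9,6,11,14,16,18,19,20]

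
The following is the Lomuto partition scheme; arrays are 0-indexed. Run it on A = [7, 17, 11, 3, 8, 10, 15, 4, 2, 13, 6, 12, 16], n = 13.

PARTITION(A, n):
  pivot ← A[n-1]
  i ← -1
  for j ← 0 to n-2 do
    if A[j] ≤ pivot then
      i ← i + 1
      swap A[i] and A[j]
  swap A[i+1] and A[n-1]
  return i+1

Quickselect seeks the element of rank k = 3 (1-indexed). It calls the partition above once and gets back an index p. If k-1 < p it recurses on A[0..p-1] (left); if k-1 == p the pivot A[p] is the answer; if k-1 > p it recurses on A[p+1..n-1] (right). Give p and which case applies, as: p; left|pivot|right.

pivot = A[12] = 16; i = -1
j=0: A[0]=7 ≤ 16 → i=0, swap A[0],A[0] (no change) → [7, 17, 11, 3, 8, 10, 15, 4, 2, 13, 6, 12, 16]
j=1: A[1]=17 > 16 → no swap
j=2: A[2]=11 ≤ 16 → i=1, swap A[1],A[2] → [7, 11, 17, 3, 8, 10, 15, 4, 2, 13, 6, 12, 16]
j=3: A[3]=3 ≤ 16 → i=2, swap A[2],A[3] → [7, 11, 3, 17, 8, 10, 15, 4, 2, 13, 6, 12, 16]
j=4: A[4]=8 ≤ 16 → i=3, swap A[3],A[4] → [7, 11, 3, 8, 17, 10, 15, 4, 2, 13, 6, 12, 16]
j=5: A[5]=10 ≤ 16 → i=4, swap A[4],A[5] → [7, 11, 3, 8, 10, 17, 15, 4, 2, 13, 6, 12, 16]
j=6: A[6]=15 ≤ 16 → i=5, swap A[5],A[6] → [7, 11, 3, 8, 10, 15, 17, 4, 2, 13, 6, 12, 16]
j=7: A[7]=4 ≤ 16 → i=6, swap A[6],A[7] → [7, 11, 3, 8, 10, 15, 4, 17, 2, 13, 6, 12, 16]
j=8: A[8]=2 ≤ 16 → i=7, swap A[7],A[8] → [7, 11, 3, 8, 10, 15, 4, 2, 17, 13, 6, 12, 16]
j=9: A[9]=13 ≤ 16 → i=8, swap A[8],A[9] → [7, 11, 3, 8, 10, 15, 4, 2, 13, 17, 6, 12, 16]
j=10: A[10]=6 ≤ 16 → i=9, swap A[9],A[10] → [7, 11, 3, 8, 10, 15, 4, 2, 13, 6, 17, 12, 16]
j=11: A[11]=12 ≤ 16 → i=10, swap A[10],A[11] → [7, 11, 3, 8, 10, 15, 4, 2, 13, 6, 12, 17, 16]
final swap A[11],A[12] → [7, 11, 3, 8, 10, 15, 4, 2, 13, 6, 12, 16, 17]; return 11
p = 11; k-1 = 2 < 11 ⇒ left

11; left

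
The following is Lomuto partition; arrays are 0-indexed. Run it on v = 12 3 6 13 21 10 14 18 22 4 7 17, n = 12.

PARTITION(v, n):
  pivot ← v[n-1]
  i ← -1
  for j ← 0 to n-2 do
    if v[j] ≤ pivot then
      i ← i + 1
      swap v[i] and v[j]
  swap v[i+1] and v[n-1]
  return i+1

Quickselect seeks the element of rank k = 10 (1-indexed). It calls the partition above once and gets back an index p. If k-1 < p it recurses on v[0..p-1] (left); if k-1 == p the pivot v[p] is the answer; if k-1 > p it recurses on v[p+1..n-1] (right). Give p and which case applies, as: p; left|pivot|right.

pivot = v[11] = 17; i = -1
j=0: v[0]=12 ≤ 17 → i=0, swap v[0],v[0] (no change) → 12 3 6 13 21 10 14 18 22 4 7 17
j=1: v[1]=3 ≤ 17 → i=1, swap v[1],v[1] (no change) → 12 3 6 13 21 10 14 18 22 4 7 17
j=2: v[2]=6 ≤ 17 → i=2, swap v[2],v[2] (no change) → 12 3 6 13 21 10 14 18 22 4 7 17
j=3: v[3]=13 ≤ 17 → i=3, swap v[3],v[3] (no change) → 12 3 6 13 21 10 14 18 22 4 7 17
j=4: v[4]=21 > 17 → no swap
j=5: v[5]=10 ≤ 17 → i=4, swap v[4],v[5] → 12 3 6 13 10 21 14 18 22 4 7 17
j=6: v[6]=14 ≤ 17 → i=5, swap v[5],v[6] → 12 3 6 13 10 14 21 18 22 4 7 17
j=7: v[7]=18 > 17 → no swap
j=8: v[8]=22 > 17 → no swap
j=9: v[9]=4 ≤ 17 → i=6, swap v[6],v[9] → 12 3 6 13 10 14 4 18 22 21 7 17
j=10: v[10]=7 ≤ 17 → i=7, swap v[7],v[10] → 12 3 6 13 10 14 4 7 22 21 18 17
final swap v[8],v[11] → 12 3 6 13 10 14 4 7 17 21 18 22; return 8
p = 8; k-1 = 9 > 8 ⇒ right

8; right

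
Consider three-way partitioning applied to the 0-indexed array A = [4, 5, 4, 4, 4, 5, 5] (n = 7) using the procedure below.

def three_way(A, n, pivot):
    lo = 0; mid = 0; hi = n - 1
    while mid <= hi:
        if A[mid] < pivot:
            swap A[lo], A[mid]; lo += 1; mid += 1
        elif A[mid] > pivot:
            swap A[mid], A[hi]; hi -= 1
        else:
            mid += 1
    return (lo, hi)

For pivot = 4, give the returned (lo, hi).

pivot = 4; lo=0, mid=0, hi=6
A[mid]=4=4: mid=1
A[mid]=5>4: swap A[1],A[6]; hi=5 → [4, 5, 4, 4, 4, 5, 5]
A[mid]=5>4: swap A[1],A[5]; hi=4 → [4, 5, 4, 4, 4, 5, 5]
A[mid]=5>4: swap A[1],A[4]; hi=3 → [4, 4, 4, 4, 5, 5, 5]
A[mid]=4=4: mid=2
A[mid]=4=4: mid=3
A[mid]=4=4: mid=4
end: lo=0, hi=3; A = [4, 4, 4, 4, 5, 5, 5]

(0, 3)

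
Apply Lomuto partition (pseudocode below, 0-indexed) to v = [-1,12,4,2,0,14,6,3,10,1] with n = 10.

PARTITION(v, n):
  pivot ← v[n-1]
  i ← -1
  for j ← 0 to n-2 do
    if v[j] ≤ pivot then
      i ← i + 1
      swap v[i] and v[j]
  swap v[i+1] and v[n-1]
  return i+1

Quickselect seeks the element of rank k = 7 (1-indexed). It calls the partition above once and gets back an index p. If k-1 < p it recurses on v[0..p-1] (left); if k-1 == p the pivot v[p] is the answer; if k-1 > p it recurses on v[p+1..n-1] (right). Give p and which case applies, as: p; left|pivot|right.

pivot=1, i=-1
j=0: -1≤1, i=0, swap(0,0) ⇒ [-1,12,4,2,0,14,6,3,10,1]
j=1: 12>1, skip
j=2: 4>1, skip
j=3: 2>1, skip
j=4: 0≤1, i=1, swap(1,4) ⇒ [-1,0,4,2,12,14,6,3,10,1]
j=5: 14>1, skip
j=6: 6>1, skip
j=7: 3>1, skip
j=8: 10>1, skip
swap(2,9) ⇒ [-1,0,1,2,12,14,6,3,10,4]; return 2
p = 2; k-1 = 6 > 2 ⇒ right

2; right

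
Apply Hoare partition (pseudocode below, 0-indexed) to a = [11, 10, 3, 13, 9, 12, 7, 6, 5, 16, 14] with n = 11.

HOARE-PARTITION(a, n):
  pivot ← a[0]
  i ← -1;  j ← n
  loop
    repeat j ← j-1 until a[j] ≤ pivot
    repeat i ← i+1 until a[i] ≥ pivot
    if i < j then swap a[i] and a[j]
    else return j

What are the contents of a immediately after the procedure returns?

[5, 10, 3, 6, 9, 7, 12, 13, 11, 16, 14]

pivot = a[0] = 11; i = -1, j = 11
j→8 (a[8]=5≤11), i→0 (a[0]=11≥11); i<j, swap → [5, 10, 3, 13, 9, 12, 7, 6, 11, 16, 14]
j→7 (a[7]=6≤11), i→3 (a[3]=13≥11); i<j, swap → [5, 10, 3, 6, 9, 12, 7, 13, 11, 16, 14]
j→6 (a[6]=7≤11), i→5 (a[5]=12≥11); i<j, swap → [5, 10, 3, 6, 9, 7, 12, 13, 11, 16, 14]
j→5, i→6; i≥j, return j=5. a = [5, 10, 3, 6, 9, 7, 12, 13, 11, 16, 14]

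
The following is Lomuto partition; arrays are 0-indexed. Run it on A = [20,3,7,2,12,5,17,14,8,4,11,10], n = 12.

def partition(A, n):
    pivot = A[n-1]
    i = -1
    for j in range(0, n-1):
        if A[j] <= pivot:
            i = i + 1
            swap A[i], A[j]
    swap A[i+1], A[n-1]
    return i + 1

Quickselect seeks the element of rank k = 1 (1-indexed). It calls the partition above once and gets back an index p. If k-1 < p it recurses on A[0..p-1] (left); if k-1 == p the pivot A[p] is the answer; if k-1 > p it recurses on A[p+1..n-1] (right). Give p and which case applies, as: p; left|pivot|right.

pivot = A[11] = 10; i = -1
j=0: A[0]=20 > 10 → no swap
j=1: A[1]=3 ≤ 10 → i=0, swap A[0],A[1] → [3,20,7,2,12,5,17,14,8,4,11,10]
j=2: A[2]=7 ≤ 10 → i=1, swap A[1],A[2] → [3,7,20,2,12,5,17,14,8,4,11,10]
j=3: A[3]=2 ≤ 10 → i=2, swap A[2],A[3] → [3,7,2,20,12,5,17,14,8,4,11,10]
j=4: A[4]=12 > 10 → no swap
j=5: A[5]=5 ≤ 10 → i=3, swap A[3],A[5] → [3,7,2,5,12,20,17,14,8,4,11,10]
j=6: A[6]=17 > 10 → no swap
j=7: A[7]=14 > 10 → no swap
j=8: A[8]=8 ≤ 10 → i=4, swap A[4],A[8] → [3,7,2,5,8,20,17,14,12,4,11,10]
j=9: A[9]=4 ≤ 10 → i=5, swap A[5],A[9] → [3,7,2,5,8,4,17,14,12,20,11,10]
j=10: A[10]=11 > 10 → no swap
final swap A[6],A[11] → [3,7,2,5,8,4,10,14,12,20,11,17]; return 6
p = 6; k-1 = 0 < 6 ⇒ left

6; left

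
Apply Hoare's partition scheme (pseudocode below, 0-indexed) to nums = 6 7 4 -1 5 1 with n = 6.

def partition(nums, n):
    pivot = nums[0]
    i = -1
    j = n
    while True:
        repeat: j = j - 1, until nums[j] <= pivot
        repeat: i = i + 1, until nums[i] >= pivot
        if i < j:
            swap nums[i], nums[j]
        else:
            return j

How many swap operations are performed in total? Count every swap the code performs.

2

pivot=6
j stops at 5 (1), i stops at 0 (6); swap ⇒ 1 7 4 -1 5 6
j stops at 4 (5), i stops at 1 (7); swap ⇒ 1 5 4 -1 7 6
j stops at 3, i stops at 4; i≥j ⇒ return 3. nums=1 5 4 -1 7 6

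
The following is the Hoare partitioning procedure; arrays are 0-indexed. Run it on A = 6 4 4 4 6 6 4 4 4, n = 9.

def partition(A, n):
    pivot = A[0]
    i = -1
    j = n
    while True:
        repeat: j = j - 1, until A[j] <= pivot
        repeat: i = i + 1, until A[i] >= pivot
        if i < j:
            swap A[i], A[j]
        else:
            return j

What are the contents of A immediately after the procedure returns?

4 4 4 4 4 4 6 6 6

pivot=6
j stops at 8 (4), i stops at 0 (6); swap ⇒ 4 4 4 4 6 6 4 4 6
j stops at 7 (4), i stops at 4 (6); swap ⇒ 4 4 4 4 4 6 4 6 6
j stops at 6 (4), i stops at 5 (6); swap ⇒ 4 4 4 4 4 4 6 6 6
j stops at 5, i stops at 6; i≥j ⇒ return 5. A=4 4 4 4 4 4 6 6 6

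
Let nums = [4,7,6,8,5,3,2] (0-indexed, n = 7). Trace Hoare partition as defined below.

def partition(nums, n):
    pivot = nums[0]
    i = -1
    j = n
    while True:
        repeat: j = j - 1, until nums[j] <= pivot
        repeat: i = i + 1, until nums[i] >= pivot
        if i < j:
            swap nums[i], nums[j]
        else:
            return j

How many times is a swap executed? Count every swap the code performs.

2

pivot=4
j stops at 6 (2), i stops at 0 (4); swap ⇒ [2,7,6,8,5,3,4]
j stops at 5 (3), i stops at 1 (7); swap ⇒ [2,3,6,8,5,7,4]
j stops at 1, i stops at 2; i≥j ⇒ return 1. nums=[2,3,6,8,5,7,4]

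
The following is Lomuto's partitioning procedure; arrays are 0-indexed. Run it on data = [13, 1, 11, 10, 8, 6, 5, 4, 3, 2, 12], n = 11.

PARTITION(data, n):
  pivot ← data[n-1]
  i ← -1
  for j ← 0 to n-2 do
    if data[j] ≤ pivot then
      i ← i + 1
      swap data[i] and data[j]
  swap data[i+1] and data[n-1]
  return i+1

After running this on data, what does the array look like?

[1, 11, 10, 8, 6, 5, 4, 3, 2, 12, 13]

pivot=12, i=-1
j=0: 13>12, skip
j=1: 1≤12, i=0, swap(0,1) ⇒ [1, 13, 11, 10, 8, 6, 5, 4, 3, 2, 12]
j=2: 11≤12, i=1, swap(1,2) ⇒ [1, 11, 13, 10, 8, 6, 5, 4, 3, 2, 12]
j=3: 10≤12, i=2, swap(2,3) ⇒ [1, 11, 10, 13, 8, 6, 5, 4, 3, 2, 12]
j=4: 8≤12, i=3, swap(3,4) ⇒ [1, 11, 10, 8, 13, 6, 5, 4, 3, 2, 12]
j=5: 6≤12, i=4, swap(4,5) ⇒ [1, 11, 10, 8, 6, 13, 5, 4, 3, 2, 12]
j=6: 5≤12, i=5, swap(5,6) ⇒ [1, 11, 10, 8, 6, 5, 13, 4, 3, 2, 12]
j=7: 4≤12, i=6, swap(6,7) ⇒ [1, 11, 10, 8, 6, 5, 4, 13, 3, 2, 12]
j=8: 3≤12, i=7, swap(7,8) ⇒ [1, 11, 10, 8, 6, 5, 4, 3, 13, 2, 12]
j=9: 2≤12, i=8, swap(8,9) ⇒ [1, 11, 10, 8, 6, 5, 4, 3, 2, 13, 12]
swap(9,10) ⇒ [1, 11, 10, 8, 6, 5, 4, 3, 2, 12, 13]; return 9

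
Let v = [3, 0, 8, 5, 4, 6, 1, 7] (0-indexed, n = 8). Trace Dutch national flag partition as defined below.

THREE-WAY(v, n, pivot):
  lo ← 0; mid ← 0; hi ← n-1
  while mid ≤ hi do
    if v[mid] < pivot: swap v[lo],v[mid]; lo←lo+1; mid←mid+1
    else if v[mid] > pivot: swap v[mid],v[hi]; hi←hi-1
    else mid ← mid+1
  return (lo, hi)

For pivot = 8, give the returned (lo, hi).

lo=0 mid=0 hi=7
3<8: swap(0,0), lo=1 mid=1 ⇒ [3, 0, 8, 5, 4, 6, 1, 7]
0<8: swap(1,1), lo=2 mid=2 ⇒ [3, 0, 8, 5, 4, 6, 1, 7]
8=8: mid=3
5<8: swap(2,3), lo=3 mid=4 ⇒ [3, 0, 5, 8, 4, 6, 1, 7]
4<8: swap(3,4), lo=4 mid=5 ⇒ [3, 0, 5, 4, 8, 6, 1, 7]
6<8: swap(4,5), lo=5 mid=6 ⇒ [3, 0, 5, 4, 6, 8, 1, 7]
1<8: swap(5,6), lo=6 mid=7 ⇒ [3, 0, 5, 4, 6, 1, 8, 7]
7<8: swap(6,7), lo=7 mid=8 ⇒ [3, 0, 5, 4, 6, 1, 7, 8]
done. lo=7 hi=7; v=[3, 0, 5, 4, 6, 1, 7, 8]

(7, 7)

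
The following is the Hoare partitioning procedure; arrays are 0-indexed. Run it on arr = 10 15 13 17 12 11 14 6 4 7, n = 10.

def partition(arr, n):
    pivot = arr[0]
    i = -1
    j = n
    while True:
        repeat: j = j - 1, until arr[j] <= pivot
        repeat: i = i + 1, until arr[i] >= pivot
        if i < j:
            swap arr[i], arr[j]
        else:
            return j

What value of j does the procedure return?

2

pivot=10
j stops at 9 (7), i stops at 0 (10); swap ⇒ 7 15 13 17 12 11 14 6 4 10
j stops at 8 (4), i stops at 1 (15); swap ⇒ 7 4 13 17 12 11 14 6 15 10
j stops at 7 (6), i stops at 2 (13); swap ⇒ 7 4 6 17 12 11 14 13 15 10
j stops at 2, i stops at 3; i≥j ⇒ return 2. arr=7 4 6 17 12 11 14 13 15 10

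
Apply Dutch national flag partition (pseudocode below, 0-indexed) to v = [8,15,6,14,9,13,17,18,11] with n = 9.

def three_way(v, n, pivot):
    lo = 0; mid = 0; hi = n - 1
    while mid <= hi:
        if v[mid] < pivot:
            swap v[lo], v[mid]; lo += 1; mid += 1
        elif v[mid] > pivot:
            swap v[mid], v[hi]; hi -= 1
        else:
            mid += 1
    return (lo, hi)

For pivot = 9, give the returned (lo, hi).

(2, 2)

pivot = 9; lo=0, mid=0, hi=8
v[mid]=8<9: swap v[0],v[0]; lo=1,mid=1 → [8,15,6,14,9,13,17,18,11]
v[mid]=15>9: swap v[1],v[8]; hi=7 → [8,11,6,14,9,13,17,18,15]
v[mid]=11>9: swap v[1],v[7]; hi=6 → [8,18,6,14,9,13,17,11,15]
v[mid]=18>9: swap v[1],v[6]; hi=5 → [8,17,6,14,9,13,18,11,15]
v[mid]=17>9: swap v[1],v[5]; hi=4 → [8,13,6,14,9,17,18,11,15]
v[mid]=13>9: swap v[1],v[4]; hi=3 → [8,9,6,14,13,17,18,11,15]
v[mid]=9=9: mid=2
v[mid]=6<9: swap v[1],v[2]; lo=2,mid=3 → [8,6,9,14,13,17,18,11,15]
v[mid]=14>9: swap v[3],v[3]; hi=2 → [8,6,9,14,13,17,18,11,15]
end: lo=2, hi=2; v = [8,6,9,14,13,17,18,11,15]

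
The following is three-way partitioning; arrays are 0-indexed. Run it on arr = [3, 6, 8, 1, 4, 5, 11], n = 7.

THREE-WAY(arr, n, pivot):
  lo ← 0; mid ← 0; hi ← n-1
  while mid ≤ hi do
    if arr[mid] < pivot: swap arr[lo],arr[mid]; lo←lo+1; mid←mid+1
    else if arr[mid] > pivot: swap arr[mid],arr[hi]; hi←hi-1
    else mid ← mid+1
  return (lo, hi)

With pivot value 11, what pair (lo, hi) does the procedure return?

(6, 6)

pivot = 11; lo=0, mid=0, hi=6
arr[mid]=3<11: swap arr[0],arr[0]; lo=1,mid=1 → [3, 6, 8, 1, 4, 5, 11]
arr[mid]=6<11: swap arr[1],arr[1]; lo=2,mid=2 → [3, 6, 8, 1, 4, 5, 11]
arr[mid]=8<11: swap arr[2],arr[2]; lo=3,mid=3 → [3, 6, 8, 1, 4, 5, 11]
arr[mid]=1<11: swap arr[3],arr[3]; lo=4,mid=4 → [3, 6, 8, 1, 4, 5, 11]
arr[mid]=4<11: swap arr[4],arr[4]; lo=5,mid=5 → [3, 6, 8, 1, 4, 5, 11]
arr[mid]=5<11: swap arr[5],arr[5]; lo=6,mid=6 → [3, 6, 8, 1, 4, 5, 11]
arr[mid]=11=11: mid=7
end: lo=6, hi=6; arr = [3, 6, 8, 1, 4, 5, 11]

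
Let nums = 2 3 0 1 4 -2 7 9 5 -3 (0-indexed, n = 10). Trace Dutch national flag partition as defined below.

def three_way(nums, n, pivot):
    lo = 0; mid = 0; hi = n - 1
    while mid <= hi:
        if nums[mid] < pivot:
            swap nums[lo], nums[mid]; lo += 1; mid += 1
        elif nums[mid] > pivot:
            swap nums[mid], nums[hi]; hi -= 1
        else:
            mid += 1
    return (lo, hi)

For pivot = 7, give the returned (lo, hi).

(8, 8)

pivot = 7; lo=0, mid=0, hi=9
nums[mid]=2<7: swap nums[0],nums[0]; lo=1,mid=1 → 2 3 0 1 4 -2 7 9 5 -3
nums[mid]=3<7: swap nums[1],nums[1]; lo=2,mid=2 → 2 3 0 1 4 -2 7 9 5 -3
nums[mid]=0<7: swap nums[2],nums[2]; lo=3,mid=3 → 2 3 0 1 4 -2 7 9 5 -3
nums[mid]=1<7: swap nums[3],nums[3]; lo=4,mid=4 → 2 3 0 1 4 -2 7 9 5 -3
nums[mid]=4<7: swap nums[4],nums[4]; lo=5,mid=5 → 2 3 0 1 4 -2 7 9 5 -3
nums[mid]=-2<7: swap nums[5],nums[5]; lo=6,mid=6 → 2 3 0 1 4 -2 7 9 5 -3
nums[mid]=7=7: mid=7
nums[mid]=9>7: swap nums[7],nums[9]; hi=8 → 2 3 0 1 4 -2 7 -3 5 9
nums[mid]=-3<7: swap nums[6],nums[7]; lo=7,mid=8 → 2 3 0 1 4 -2 -3 7 5 9
nums[mid]=5<7: swap nums[7],nums[8]; lo=8,mid=9 → 2 3 0 1 4 -2 -3 5 7 9
end: lo=8, hi=8; nums = 2 3 0 1 4 -2 -3 5 7 9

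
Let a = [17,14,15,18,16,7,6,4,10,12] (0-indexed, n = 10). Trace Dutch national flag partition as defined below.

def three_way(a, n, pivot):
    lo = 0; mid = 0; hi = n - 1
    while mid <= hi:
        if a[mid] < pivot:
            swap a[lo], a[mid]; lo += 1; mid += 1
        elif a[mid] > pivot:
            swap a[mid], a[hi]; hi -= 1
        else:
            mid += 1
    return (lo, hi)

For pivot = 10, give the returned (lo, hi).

(3, 3)

lo=0 mid=0 hi=9
17>10: swap(0,9), hi=8 ⇒ [12,14,15,18,16,7,6,4,10,17]
12>10: swap(0,8), hi=7 ⇒ [10,14,15,18,16,7,6,4,12,17]
10=10: mid=1
14>10: swap(1,7), hi=6 ⇒ [10,4,15,18,16,7,6,14,12,17]
4<10: swap(0,1), lo=1 mid=2 ⇒ [4,10,15,18,16,7,6,14,12,17]
15>10: swap(2,6), hi=5 ⇒ [4,10,6,18,16,7,15,14,12,17]
6<10: swap(1,2), lo=2 mid=3 ⇒ [4,6,10,18,16,7,15,14,12,17]
18>10: swap(3,5), hi=4 ⇒ [4,6,10,7,16,18,15,14,12,17]
7<10: swap(2,3), lo=3 mid=4 ⇒ [4,6,7,10,16,18,15,14,12,17]
16>10: swap(4,4), hi=3 ⇒ [4,6,7,10,16,18,15,14,12,17]
done. lo=3 hi=3; a=[4,6,7,10,16,18,15,14,12,17]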